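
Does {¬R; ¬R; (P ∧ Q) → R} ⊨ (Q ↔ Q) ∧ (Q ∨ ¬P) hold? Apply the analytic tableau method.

No

Initial set: {¬R; ¬R; ((P ∧ Q) → R); ¬((Q ↔ Q) ∧ (Q ∨ ¬P))}.
((P ∧ Q) → R): β-rule — branch into ¬(P ∧ Q)  //  R.
  branch 1 (add ¬(P ∧ Q)):
    ¬((Q ↔ Q) ∧ (Q ∨ ¬P)): β-rule — branch into ¬(Q ↔ Q)  //  ¬(Q ∨ ¬P).
      branch 1.1 (add ¬(Q ↔ Q)):
        ¬(P ∧ Q): β-rule — branch into ¬P  //  ¬Q.
          branch 1.1.1 (add ¬P):
            ¬(Q ↔ Q): β-rule — branch into Q, ¬Q  //  ¬Q, Q.
              branch 1.1.1.1 (add Q, ¬Q):
                × closes — contains both Q and ¬Q.
              branch 1.1.1.2 (add ¬Q, Q):
                × closes — contains both Q and ¬Q.
          branch 1.1.2 (add ¬Q):
            ¬(Q ↔ Q): β-rule — branch into Q, ¬Q  //  ¬Q, Q.
              branch 1.1.2.1 (add Q, ¬Q):
                × closes — contains both Q and ¬Q.
              branch 1.1.2.2 (add ¬Q, Q):
                × closes — contains both Q and ¬Q.
      branch 1.2 (add ¬(Q ∨ ¬P)):
        ¬(Q ∨ ¬P): α-rule — add ¬Q, ¬¬P.
        ¬(P ∧ Q): β-rule — branch into ¬P  //  ¬Q.
          branch 1.2.1 (add ¬P):
            × closes — contains both P and ¬P.
          branch 1.2.2 (add ¬Q):
            ○ open, literals {P=T, Q=F, R=F}.
  branch 2 (add R):
    × closes — contains both R and ¬R.
6 branches closed, 1 open.
An open branch gives a countermodel: P=T, Q=F, R=F (unmentioned atoms arbitrary); the premises hold there but the conclusion fails.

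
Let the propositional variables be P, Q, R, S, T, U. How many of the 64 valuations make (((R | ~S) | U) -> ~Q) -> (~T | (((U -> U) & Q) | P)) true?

56

Initial set: {T ((((R | ~S) | U) -> ~Q) -> (~T | (((U -> U) & Q) | P)))}.
T ((((R | ~S) | U) -> ~Q) -> (~T | (((U -> U) & Q) | P))): β-rule — branch into F (((R | ~S) | U) -> ~Q)  //  T (~T | (((U -> U) & Q) | P)).
  branch 1 (add F (((R | ~S) | U) -> ~Q)):
    F (((R | ~S) | U) -> ~Q): α-rule — add T ((R | ~S) | U), F ~Q.
    T ((R | ~S) | U): β-rule — branch into T (R | ~S)  //  T U.
      branch 1.1 (add T (R | ~S)):
        T (R | ~S): β-rule — branch into T R  //  T ~S.
          branch 1.1.1 (add T R):
            ○ open, literals {Q=true, R=true}.
          branch 1.1.2 (add T ~S):
            ○ open, literals {Q=true, S=false}.
      branch 1.2 (add T U):
        ○ open, literals {Q=true, U=true}.
  branch 2 (add T (~T | (((U -> U) & Q) | P))):
    T (~T | (((U -> U) & Q) | P)): β-rule — branch into T ~T  //  T (((U -> U) & Q) | P).
      branch 2.1 (add T ~T):
        ○ open, literals {T=false}.
      branch 2.2 (add T (((U -> U) & Q) | P)):
        T (((U -> U) & Q) | P): β-rule — branch into T ((U -> U) & Q)  //  T P.
          branch 2.2.1 (add T ((U -> U) & Q)):
            T ((U -> U) & Q): α-rule — add T (U -> U), T Q.
            T (U -> U): β-rule — branch into F U  //  T U.
              branch 2.2.1.1 (add F U):
                ○ open, literals {Q=true, U=false}.
              branch 2.2.1.2 (add T U):
                ○ open, literals {Q=true, U=true}.
          branch 2.2.2 (add T P):
            ○ open, literals {P=true}.
0 branches closed, 7 open.
Each open branch fixes some atoms; the unmentioned ones are free. Counting distinct full assignments: branch {Q=true, R=true} (P, S, T, U) contributes 16 new; branch {Q=true, S=false} (P, R, T, U) contributes 8 new; branch {Q=true, U=true} (P, R, S, T) contributes 4 new; branch {T=false} (P, Q, R, S, U) contributes 18 new; branch {Q=true, U=false} (P, R, S, T) contributes 2 new; branch {Q=true, U=true} (P, R, S, T) contributes 0 new; branch {P=true} (Q, R, S, T, U) contributes 8 new. Total: 56.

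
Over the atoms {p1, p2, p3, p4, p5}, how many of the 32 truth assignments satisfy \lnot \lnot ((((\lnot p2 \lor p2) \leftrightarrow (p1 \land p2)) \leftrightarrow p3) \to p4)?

Initial set: {\lnot \lnot ((((\lnot p2 \lor p2) \leftrightarrow (p1 \land p2)) \leftrightarrow p3) \to p4)}.
\lnot \lnot ((((\lnot p2 \lor p2) \leftrightarrow (p1 \land p2)) \leftrightarrow p3) \to p4): drop double negation, giving ((((\lnot p2 \lor p2) \leftrightarrow (p1 \land p2)) \leftrightarrow p3) \to p4).
((((\lnot p2 \lor p2) \leftrightarrow (p1 \land p2)) \leftrightarrow p3) \to p4): β-rule — branch into \lnot (((\lnot p2 \lor p2) \leftrightarrow (p1 \land p2)) \leftrightarrow p3)  //  p4.
  branch 1 (add \lnot (((\lnot p2 \lor p2) \leftrightarrow (p1 \land p2)) \leftrightarrow p3)):
    \lnot (((\lnot p2 \lor p2) \leftrightarrow (p1 \land p2)) \leftrightarrow p3): β-rule — branch into ((\lnot p2 \lor p2) \leftrightarrow (p1 \land p2)), \lnot p3  //  \lnot ((\lnot p2 \lor p2) \leftrightarrow (p1 \land p2)), p3.
      branch 1.1 (add ((\lnot p2 \lor p2) \leftrightarrow (p1 \land p2)), \lnot p3):
        ((\lnot p2 \lor p2) \leftrightarrow (p1 \land p2)): β-rule — branch into (\lnot p2 \lor p2), (p1 \land p2)  //  \lnot (\lnot p2 \lor p2), \lnot (p1 \land p2).
          branch 1.1.1 (add (\lnot p2 \lor p2), (p1 \land p2)):
            (p1 \land p2): α-rule — add p1, p2.
            (\lnot p2 \lor p2): β-rule — branch into \lnot p2  //  p2.
              branch 1.1.1.1 (add \lnot p2):
                × closes — contains both p2 and \lnot p2.
              branch 1.1.1.2 (add p2):
                ○ open, literals {p1=T, p2=T, p3=F}.
          branch 1.1.2 (add \lnot (\lnot p2 \lor p2), \lnot (p1 \land p2)):
            \lnot (\lnot p2 \lor p2): α-rule — add \lnot \lnot p2, \lnot p2.
            × closes — contains both p2 and \lnot p2.
      branch 1.2 (add \lnot ((\lnot p2 \lor p2) \leftrightarrow (p1 \land p2)), p3):
        \lnot ((\lnot p2 \lor p2) \leftrightarrow (p1 \land p2)): β-rule — branch into (\lnot p2 \lor p2), \lnot (p1 \land p2)  //  \lnot (\lnot p2 \lor p2), (p1 \land p2).
          branch 1.2.1 (add (\lnot p2 \lor p2), \lnot (p1 \land p2)):
            (\lnot p2 \lor p2): β-rule — branch into \lnot p2  //  p2.
              branch 1.2.1.1 (add \lnot p2):
                \lnot (p1 \land p2): β-rule — branch into \lnot p1  //  \lnot p2.
                  branch 1.2.1.1.1 (add \lnot p1):
                    ○ open, literals {p1=F, p2=F, p3=T}.
                  branch 1.2.1.1.2 (add \lnot p2):
                    ○ open, literals {p2=F, p3=T}.
              branch 1.2.1.2 (add p2):
                \lnot (p1 \land p2): β-rule — branch into \lnot p1  //  \lnot p2.
                  branch 1.2.1.2.1 (add \lnot p1):
                    ○ open, literals {p1=F, p2=T, p3=T}.
                  branch 1.2.1.2.2 (add \lnot p2):
                    × closes — contains both p2 and \lnot p2.
          branch 1.2.2 (add \lnot (\lnot p2 \lor p2), (p1 \land p2)):
            \lnot (\lnot p2 \lor p2): α-rule — add \lnot \lnot p2, \lnot p2.
            × closes — contains both p2 and \lnot p2.
  branch 2 (add p4):
    ○ open, literals {p4=T}.
4 branches closed, 5 open.
Each open branch fixes some atoms; the unmentioned ones are free. Counting distinct full assignments: branch {p1=T, p2=T, p3=F} (p4, p5) contributes 4 new; branch {p1=F, p2=F, p3=T} (p4, p5) contributes 4 new; branch {p2=F, p3=T} (p1, p4, p5) contributes 4 new; branch {p1=F, p2=T, p3=T} (p4, p5) contributes 4 new; branch {p4=T} (p1, p2, p3, p5) contributes 8 new. Total: 24.

24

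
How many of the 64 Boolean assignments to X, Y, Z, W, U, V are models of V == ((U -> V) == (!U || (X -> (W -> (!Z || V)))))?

46

Initial set: {T (V == ((U -> V) == (!U || (X -> (W -> (!Z || V))))))}.
T (V == ((U -> V) == (!U || (X -> (W -> (!Z || V)))))): β-rule — branch into T V, T ((U -> V) == (!U || (X -> (W -> (!Z || V)))))  //  F V, F ((U -> V) == (!U || (X -> (W -> (!Z || V))))).
  branch 1 (add T V, T ((U -> V) == (!U || (X -> (W -> (!Z || V)))))):
    T ((U -> V) == (!U || (X -> (W -> (!Z || V))))): β-rule — branch into T (U -> V), T (!U || (X -> (W -> (!Z || V))))  //  F (U -> V), F (!U || (X -> (W -> (!Z || V)))).
      branch 1.1 (add T (U -> V), T (!U || (X -> (W -> (!Z || V))))):
        T (U -> V): β-rule — branch into F U  //  T V.
          branch 1.1.1 (add F U):
            T (!U || (X -> (W -> (!Z || V)))): β-rule — branch into T !U  //  T (X -> (W -> (!Z || V))).
              branch 1.1.1.1 (add T !U):
                ○ open, literals {U=F, V=T}.
              branch 1.1.1.2 (add T (X -> (W -> (!Z || V)))):
                T (X -> (W -> (!Z || V))): β-rule — branch into F X  //  T (W -> (!Z || V)).
                  branch 1.1.1.2.1 (add F X):
                    ○ open, literals {U=F, V=T, X=F}.
                  branch 1.1.1.2.2 (add T (W -> (!Z || V))):
                    T (W -> (!Z || V)): β-rule — branch into F W  //  T (!Z || V).
                      branch 1.1.1.2.2.1 (add F W):
                        ○ open, literals {U=F, V=T, W=F}.
                      branch 1.1.1.2.2.2 (add T (!Z || V)):
                        T (!Z || V): β-rule — branch into T !Z  //  T V.
                          branch 1.1.1.2.2.2.1 (add T !Z):
                            ○ open, literals {U=F, V=T, Z=F}.
                          branch 1.1.1.2.2.2.2 (add T V):
                            ○ open, literals {U=F, V=T}.
          branch 1.1.2 (add T V):
            T (!U || (X -> (W -> (!Z || V)))): β-rule — branch into T !U  //  T (X -> (W -> (!Z || V))).
              branch 1.1.2.1 (add T !U):
                ○ open, literals {U=F, V=T}.
              branch 1.1.2.2 (add T (X -> (W -> (!Z || V)))):
                T (X -> (W -> (!Z || V))): β-rule — branch into F X  //  T (W -> (!Z || V)).
                  branch 1.1.2.2.1 (add F X):
                    ○ open, literals {V=T, X=F}.
                  branch 1.1.2.2.2 (add T (W -> (!Z || V))):
                    T (W -> (!Z || V)): β-rule — branch into F W  //  T (!Z || V).
                      branch 1.1.2.2.2.1 (add F W):
                        ○ open, literals {V=T, W=F}.
                      branch 1.1.2.2.2.2 (add T (!Z || V)):
                        T (!Z || V): β-rule — branch into T !Z  //  T V.
                          branch 1.1.2.2.2.2.1 (add T !Z):
                            ○ open, literals {V=T, Z=F}.
                          branch 1.1.2.2.2.2.2 (add T V):
                            ○ open, literals {V=T}.
      branch 1.2 (add F (U -> V), F (!U || (X -> (W -> (!Z || V))))):
        F (U -> V): α-rule — add T U, F V.
        × closes — contains both V and !V.
  branch 2 (add F V, F ((U -> V) == (!U || (X -> (W -> (!Z || V)))))):
    F ((U -> V) == (!U || (X -> (W -> (!Z || V))))): β-rule — branch into T (U -> V), F (!U || (X -> (W -> (!Z || V))))  //  F (U -> V), T (!U || (X -> (W -> (!Z || V)))).
      branch 2.1 (add T (U -> V), F (!U || (X -> (W -> (!Z || V))))):
        F (!U || (X -> (W -> (!Z || V)))): α-rule — add F !U, F (X -> (W -> (!Z || V))).
        F (X -> (W -> (!Z || V))): α-rule — add T X, F (W -> (!Z || V)).
        F (W -> (!Z || V)): α-rule — add T W, F (!Z || V).
        F (!Z || V): α-rule — add F !Z, F V.
        T (U -> V): β-rule — branch into F U  //  T V.
          branch 2.1.1 (add F U):
            × closes — contains both U and !U.
          branch 2.1.2 (add T V):
            × closes — contains both V and !V.
      branch 2.2 (add F (U -> V), T (!U || (X -> (W -> (!Z || V))))):
        F (U -> V): α-rule — add T U, F V.
        T (!U || (X -> (W -> (!Z || V)))): β-rule — branch into T !U  //  T (X -> (W -> (!Z || V))).
          branch 2.2.1 (add T !U):
            × closes — contains both U and !U.
          branch 2.2.2 (add T (X -> (W -> (!Z || V)))):
            T (X -> (W -> (!Z || V))): β-rule — branch into F X  //  T (W -> (!Z || V)).
              branch 2.2.2.1 (add F X):
                ○ open, literals {U=T, V=F, X=F}.
              branch 2.2.2.2 (add T (W -> (!Z || V))):
                T (W -> (!Z || V)): β-rule — branch into F W  //  T (!Z || V).
                  branch 2.2.2.2.1 (add F W):
                    ○ open, literals {U=T, V=F, W=F}.
                  branch 2.2.2.2.2 (add T (!Z || V)):
                    T (!Z || V): β-rule — branch into T !Z  //  T V.
                      branch 2.2.2.2.2.1 (add T !Z):
                        ○ open, literals {U=T, V=F, Z=F}.
                      branch 2.2.2.2.2.2 (add T V):
                        × closes — contains both V and !V.
5 branches closed, 13 open.
Each open branch fixes some atoms; the unmentioned ones are free. Counting distinct full assignments: branch {U=F, V=T} (X, Y, Z, W) contributes 16 new; branch {U=F, V=T, X=F} (Y, Z, W) contributes 0 new; branch {U=F, V=T, W=F} (X, Y, Z) contributes 0 new; branch {U=F, V=T, Z=F} (X, Y, W) contributes 0 new; branch {U=F, V=T} (X, Y, Z, W) contributes 0 new; branch {U=F, V=T} (X, Y, Z, W) contributes 0 new; branch {V=T, X=F} (Y, Z, W, U) contributes 8 new; branch {V=T, W=F} (X, Y, Z, U) contributes 4 new; branch {V=T, Z=F} (X, Y, W, U) contributes 2 new; branch {V=T} (X, Y, Z, W, U) contributes 2 new; branch {U=T, V=F, X=F} (Y, Z, W) contributes 8 new; branch {U=T, V=F, W=F} (X, Y, Z) contributes 4 new; branch {U=T, V=F, Z=F} (X, Y, W) contributes 2 new. Total: 46.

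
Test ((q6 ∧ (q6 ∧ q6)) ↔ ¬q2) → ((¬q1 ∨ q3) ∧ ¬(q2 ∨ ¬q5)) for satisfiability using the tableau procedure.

Initial set: {(((q6 ∧ (q6 ∧ q6)) ↔ ¬q2) → ((¬q1 ∨ q3) ∧ ¬(q2 ∨ ¬q5)))}.
(((q6 ∧ (q6 ∧ q6)) ↔ ¬q2) → ((¬q1 ∨ q3) ∧ ¬(q2 ∨ ¬q5))): β-rule — branch into ¬((q6 ∧ (q6 ∧ q6)) ↔ ¬q2)  //  ((¬q1 ∨ q3) ∧ ¬(q2 ∨ ¬q5)).
  branch 1 (add ¬((q6 ∧ (q6 ∧ q6)) ↔ ¬q2)):
    ¬((q6 ∧ (q6 ∧ q6)) ↔ ¬q2): β-rule — branch into (q6 ∧ (q6 ∧ q6)), ¬¬q2  //  ¬(q6 ∧ (q6 ∧ q6)), ¬q2.
      branch 1.1 (add (q6 ∧ (q6 ∧ q6)), ¬¬q2):
        (q6 ∧ (q6 ∧ q6)): α-rule — add q6, (q6 ∧ q6).
        (q6 ∧ q6): α-rule — add q6, q6.
        ○ open, literals {q2=true, q6=true}.
      branch 1.2 (add ¬(q6 ∧ (q6 ∧ q6)), ¬q2):
        ¬(q6 ∧ (q6 ∧ q6)): β-rule — branch into ¬q6  //  ¬(q6 ∧ q6).
          branch 1.2.1 (add ¬q6):
            ○ open, literals {q2=false, q6=false}.
          branch 1.2.2 (add ¬(q6 ∧ q6)):
            ¬(q6 ∧ q6): β-rule — branch into ¬q6  //  ¬q6.
              branch 1.2.2.1 (add ¬q6):
                ○ open, literals {q2=false, q6=false}.
              branch 1.2.2.2 (add ¬q6):
                ○ open, literals {q2=false, q6=false}.
  branch 2 (add ((¬q1 ∨ q3) ∧ ¬(q2 ∨ ¬q5))):
    ((¬q1 ∨ q3) ∧ ¬(q2 ∨ ¬q5)): α-rule — add (¬q1 ∨ q3), ¬(q2 ∨ ¬q5).
    ¬(q2 ∨ ¬q5): α-rule — add ¬q2, ¬¬q5.
    (¬q1 ∨ q3): β-rule — branch into ¬q1  //  q3.
      branch 2.1 (add ¬q1):
        ○ open, literals {q1=false, q2=false, q5=true}.
      branch 2.2 (add q3):
        ○ open, literals {q2=false, q3=true, q5=true}.
0 branches closed, 6 open.
An open branch gives a satisfying assignment: q2=true, q6=true.

Satisfiable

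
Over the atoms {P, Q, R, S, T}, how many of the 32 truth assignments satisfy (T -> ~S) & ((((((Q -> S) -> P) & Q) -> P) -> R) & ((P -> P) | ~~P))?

14

Initial set: {((T -> ~S) & ((((((Q -> S) -> P) & Q) -> P) -> R) & ((P -> P) | ~~P)))}.
((T -> ~S) & ((((((Q -> S) -> P) & Q) -> P) -> R) & ((P -> P) | ~~P))): α-rule — add (T -> ~S), ((((((Q -> S) -> P) & Q) -> P) -> R) & ((P -> P) | ~~P)).
((((((Q -> S) -> P) & Q) -> P) -> R) & ((P -> P) | ~~P)): α-rule — add (((((Q -> S) -> P) & Q) -> P) -> R), ((P -> P) | ~~P).
(T -> ~S): β-rule — branch into ~T  //  ~S.
  branch 1 (add ~T):
    (((((Q -> S) -> P) & Q) -> P) -> R): β-rule — branch into ~((((Q -> S) -> P) & Q) -> P)  //  R.
      branch 1.1 (add ~((((Q -> S) -> P) & Q) -> P)):
        ~((((Q -> S) -> P) & Q) -> P): α-rule — add (((Q -> S) -> P) & Q), ~P.
        (((Q -> S) -> P) & Q): α-rule — add ((Q -> S) -> P), Q.
        ((P -> P) | ~~P): β-rule — branch into (P -> P)  //  ~~P.
          branch 1.1.1 (add (P -> P)):
            ((Q -> S) -> P): β-rule — branch into ~(Q -> S)  //  P.
              branch 1.1.1.1 (add ~(Q -> S)):
                ~(Q -> S): α-rule — add Q, ~S.
                (P -> P): β-rule — branch into ~P  //  P.
                  branch 1.1.1.1.1 (add ~P):
                    ○ open, literals {P=F, Q=T, S=F, T=F}.
                  branch 1.1.1.1.2 (add P):
                    × closes — contains both P and ~P.
              branch 1.1.1.2 (add P):
                × closes — contains both P and ~P.
          branch 1.1.2 (add ~~P):
            ~~P: drop double negation, giving P.
            × closes — contains both P and ~P.
      branch 1.2 (add R):
        ((P -> P) | ~~P): β-rule — branch into (P -> P)  //  ~~P.
          branch 1.2.1 (add (P -> P)):
            (P -> P): β-rule — branch into ~P  //  P.
              branch 1.2.1.1 (add ~P):
                ○ open, literals {P=F, R=T, T=F}.
              branch 1.2.1.2 (add P):
                ○ open, literals {P=T, R=T, T=F}.
          branch 1.2.2 (add ~~P):
            ~~P: drop double negation, giving P.
            ○ open, literals {P=T, R=T, T=F}.
  branch 2 (add ~S):
    (((((Q -> S) -> P) & Q) -> P) -> R): β-rule — branch into ~((((Q -> S) -> P) & Q) -> P)  //  R.
      branch 2.1 (add ~((((Q -> S) -> P) & Q) -> P)):
        ~((((Q -> S) -> P) & Q) -> P): α-rule — add (((Q -> S) -> P) & Q), ~P.
        (((Q -> S) -> P) & Q): α-rule — add ((Q -> S) -> P), Q.
        ((P -> P) | ~~P): β-rule — branch into (P -> P)  //  ~~P.
          branch 2.1.1 (add (P -> P)):
            ((Q -> S) -> P): β-rule — branch into ~(Q -> S)  //  P.
              branch 2.1.1.1 (add ~(Q -> S)):
                ~(Q -> S): α-rule — add Q, ~S.
                (P -> P): β-rule — branch into ~P  //  P.
                  branch 2.1.1.1.1 (add ~P):
                    ○ open, literals {P=F, Q=T, S=F}.
                  branch 2.1.1.1.2 (add P):
                    × closes — contains both P and ~P.
              branch 2.1.1.2 (add P):
                × closes — contains both P and ~P.
          branch 2.1.2 (add ~~P):
            ~~P: drop double negation, giving P.
            × closes — contains both P and ~P.
      branch 2.2 (add R):
        ((P -> P) | ~~P): β-rule — branch into (P -> P)  //  ~~P.
          branch 2.2.1 (add (P -> P)):
            (P -> P): β-rule — branch into ~P  //  P.
              branch 2.2.1.1 (add ~P):
                ○ open, literals {P=F, R=T, S=F}.
              branch 2.2.1.2 (add P):
                ○ open, literals {P=T, R=T, S=F}.
          branch 2.2.2 (add ~~P):
            ~~P: drop double negation, giving P.
            ○ open, literals {P=T, R=T, S=F}.
6 branches closed, 8 open.
Each open branch fixes some atoms; the unmentioned ones are free. Counting distinct full assignments: branch {P=F, Q=T, S=F, T=F} (R) contributes 2 new; branch {P=F, R=T, T=F} (Q, S) contributes 3 new; branch {P=T, R=T, T=F} (Q, S) contributes 4 new; branch {P=T, R=T, T=F} (Q, S) contributes 0 new; branch {P=F, Q=T, S=F} (R, T) contributes 2 new; branch {P=F, R=T, S=F} (Q, T) contributes 1 new; branch {P=T, R=T, S=F} (Q, T) contributes 2 new; branch {P=T, R=T, S=F} (Q, T) contributes 0 new. Total: 14.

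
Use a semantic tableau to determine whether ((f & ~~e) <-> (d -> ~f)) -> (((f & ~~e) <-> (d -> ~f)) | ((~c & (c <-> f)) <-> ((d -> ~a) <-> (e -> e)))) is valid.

Assume the negation and expand:
Initial set: {F (((f & ~~e) <-> (d -> ~f)) -> (((f & ~~e) <-> (d -> ~f)) | ((~c & (c <-> f)) <-> ((d -> ~a) <-> (e -> e)))))}.
F (((f & ~~e) <-> (d -> ~f)) -> (((f & ~~e) <-> (d -> ~f)) | ((~c & (c <-> f)) <-> ((d -> ~a) <-> (e -> e))))): α-rule — add T ((f & ~~e) <-> (d -> ~f)), F (((f & ~~e) <-> (d -> ~f)) | ((~c & (c <-> f)) <-> ((d -> ~a) <-> (e -> e)))).
F (((f & ~~e) <-> (d -> ~f)) | ((~c & (c <-> f)) <-> ((d -> ~a) <-> (e -> e)))): α-rule — add F ((f & ~~e) <-> (d -> ~f)), F ((~c & (c <-> f)) <-> ((d -> ~a) <-> (e -> e))).
T ((f & ~~e) <-> (d -> ~f)): β-rule — branch into T (f & ~~e), T (d -> ~f)  //  F (f & ~~e), F (d -> ~f).
  branch 1 (add T (f & ~~e), T (d -> ~f)):
    T (f & ~~e): α-rule — add T f, T ~~e.
    T ~~e: drop double negation, giving T e.
    F ((f & ~~e) <-> (d -> ~f)): β-rule — branch into T (f & ~~e), F (d -> ~f)  //  F (f & ~~e), T (d -> ~f).
      branch 1.1 (add T (f & ~~e), F (d -> ~f)):
        T (f & ~~e): α-rule — add T f, T ~~e.
        F (d -> ~f): α-rule — add T d, F ~f.
        T ~~e: drop double negation, giving T e.
        F ((~c & (c <-> f)) <-> ((d -> ~a) <-> (e -> e))): β-rule — branch into T (~c & (c <-> f)), F ((d -> ~a) <-> (e -> e))  //  F (~c & (c <-> f)), T ((d -> ~a) <-> (e -> e)).
          branch 1.1.1 (add T (~c & (c <-> f)), F ((d -> ~a) <-> (e -> e))):
            T (~c & (c <-> f)): α-rule — add T ~c, T (c <-> f).
            T (d -> ~f): β-rule — branch into F d  //  T ~f.
              branch 1.1.1.1 (add F d):
                × closes — contains both d and ~d.
              branch 1.1.1.2 (add T ~f):
                × closes — contains both f and ~f.
          branch 1.1.2 (add F (~c & (c <-> f)), T ((d -> ~a) <-> (e -> e))):
            T (d -> ~f): β-rule — branch into F d  //  T ~f.
              branch 1.1.2.1 (add F d):
                × closes — contains both d and ~d.
              branch 1.1.2.2 (add T ~f):
                × closes — contains both f and ~f.
      branch 1.2 (add F (f & ~~e), T (d -> ~f)):
        F ((~c & (c <-> f)) <-> ((d -> ~a) <-> (e -> e))): β-rule — branch into T (~c & (c <-> f)), F ((d -> ~a) <-> (e -> e))  //  F (~c & (c <-> f)), T ((d -> ~a) <-> (e -> e)).
          branch 1.2.1 (add T (~c & (c <-> f)), F ((d -> ~a) <-> (e -> e))):
            T (~c & (c <-> f)): α-rule — add T ~c, T (c <-> f).
            T (d -> ~f): β-rule — branch into F d  //  T ~f.
              branch 1.2.1.1 (add F d):
                F (f & ~~e): β-rule — branch into F f  //  F ~~e.
                  branch 1.2.1.1.1 (add F f):
                    × closes — contains both f and ~f.
                  branch 1.2.1.1.2 (add F ~~e):
                    F ~~e: drop double negation, giving F e.
                    × closes — contains both e and ~e.
              branch 1.2.1.2 (add T ~f):
                × closes — contains both f and ~f.
          branch 1.2.2 (add F (~c & (c <-> f)), T ((d -> ~a) <-> (e -> e))):
            T (d -> ~f): β-rule — branch into F d  //  T ~f.
              branch 1.2.2.1 (add F d):
                F (f & ~~e): β-rule — branch into F f  //  F ~~e.
                  branch 1.2.2.1.1 (add F f):
                    × closes — contains both f and ~f.
                  branch 1.2.2.1.2 (add F ~~e):
                    F ~~e: drop double negation, giving F e.
                    × closes — contains both e and ~e.
              branch 1.2.2.2 (add T ~f):
                × closes — contains both f and ~f.
  branch 2 (add F (f & ~~e), F (d -> ~f)):
    F (d -> ~f): α-rule — add T d, F ~f.
    F ((f & ~~e) <-> (d -> ~f)): β-rule — branch into T (f & ~~e), F (d -> ~f)  //  F (f & ~~e), T (d -> ~f).
      branch 2.1 (add T (f & ~~e), F (d -> ~f)):
        T (f & ~~e): α-rule — add T f, T ~~e.
        F (d -> ~f): α-rule — add T d, F ~f.
        T ~~e: drop double negation, giving T e.
        F ((~c & (c <-> f)) <-> ((d -> ~a) <-> (e -> e))): β-rule — branch into T (~c & (c <-> f)), F ((d -> ~a) <-> (e -> e))  //  F (~c & (c <-> f)), T ((d -> ~a) <-> (e -> e)).
          branch 2.1.1 (add T (~c & (c <-> f)), F ((d -> ~a) <-> (e -> e))):
            T (~c & (c <-> f)): α-rule — add T ~c, T (c <-> f).
            F (f & ~~e): β-rule — branch into F f  //  F ~~e.
              branch 2.1.1.1 (add F f):
                × closes — contains both f and ~f.
              branch 2.1.1.2 (add F ~~e):
                F ~~e: drop double negation, giving F e.
                × closes — contains both e and ~e.
          branch 2.1.2 (add F (~c & (c <-> f)), T ((d -> ~a) <-> (e -> e))):
            F (f & ~~e): β-rule — branch into F f  //  F ~~e.
              branch 2.1.2.1 (add F f):
                × closes — contains both f and ~f.
              branch 2.1.2.2 (add F ~~e):
                F ~~e: drop double negation, giving F e.
                × closes — contains both e and ~e.
      branch 2.2 (add F (f & ~~e), T (d -> ~f)):
        F ((~c & (c <-> f)) <-> ((d -> ~a) <-> (e -> e))): β-rule — branch into T (~c & (c <-> f)), F ((d -> ~a) <-> (e -> e))  //  F (~c & (c <-> f)), T ((d -> ~a) <-> (e -> e)).
          branch 2.2.1 (add T (~c & (c <-> f)), F ((d -> ~a) <-> (e -> e))):
            T (~c & (c <-> f)): α-rule — add T ~c, T (c <-> f).
            F (f & ~~e): β-rule — branch into F f  //  F ~~e.
              branch 2.2.1.1 (add F f):
                × closes — contains both f and ~f.
              branch 2.2.1.2 (add F ~~e):
                F ~~e: drop double negation, giving F e.
                F (f & ~~e): β-rule — branch into F f  //  F ~~e.
                  branch 2.2.1.2.1 (add F f):
                    × closes — contains both f and ~f.
                  branch 2.2.1.2.2 (add F ~~e):
                    F ~~e: drop double negation, giving F e.
                    T (d -> ~f): β-rule — branch into F d  //  T ~f.
                      branch 2.2.1.2.2.1 (add F d):
                        × closes — contains both d and ~d.
                      branch 2.2.1.2.2.2 (add T ~f):
                        × closes — contains both f and ~f.
          branch 2.2.2 (add F (~c & (c <-> f)), T ((d -> ~a) <-> (e -> e))):
            F (f & ~~e): β-rule — branch into F f  //  F ~~e.
              branch 2.2.2.1 (add F f):
                × closes — contains both f and ~f.
              branch 2.2.2.2 (add F ~~e):
                F ~~e: drop double negation, giving F e.
                F (f & ~~e): β-rule — branch into F f  //  F ~~e.
                  branch 2.2.2.2.1 (add F f):
                    × closes — contains both f and ~f.
                  branch 2.2.2.2.2 (add F ~~e):
                    F ~~e: drop double negation, giving F e.
                    T (d -> ~f): β-rule — branch into F d  //  T ~f.
                      branch 2.2.2.2.2.1 (add F d):
                        × closes — contains both d and ~d.
                      branch 2.2.2.2.2.2 (add T ~f):
                        × closes — contains both f and ~f.
All 22 branches close.
Every branch closed, so the negation is unsatisfiable and the formula is valid.

Valid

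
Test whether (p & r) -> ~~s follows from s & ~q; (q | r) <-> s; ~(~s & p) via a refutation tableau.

Initial set: {T (s & ~q); T ((q | r) <-> s); T ~(~s & p); F ((p & r) -> ~~s)}.
T (s & ~q): α-rule — add T s, T ~q.
F ((p & r) -> ~~s): α-rule — add T (p & r), F ~~s.
T (p & r): α-rule — add T p, T r.
F ~~s: drop double negation, giving F s.
× closes — contains both s and ~s.
All 1 branch closes.
Every branch closed, so the premises entail the conclusion.

Yes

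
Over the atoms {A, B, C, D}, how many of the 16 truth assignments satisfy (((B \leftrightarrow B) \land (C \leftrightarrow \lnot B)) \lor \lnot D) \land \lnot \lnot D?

4

Initial set: {((((B \leftrightarrow B) \land (C \leftrightarrow \lnot B)) \lor \lnot D) \land \lnot \lnot D)}.
((((B \leftrightarrow B) \land (C \leftrightarrow \lnot B)) \lor \lnot D) \land \lnot \lnot D): α-rule — add (((B \leftrightarrow B) \land (C \leftrightarrow \lnot B)) \lor \lnot D), \lnot \lnot D.
\lnot \lnot D: drop double negation, giving D.
(((B \leftrightarrow B) \land (C \leftrightarrow \lnot B)) \lor \lnot D): β-rule — branch into ((B \leftrightarrow B) \land (C \leftrightarrow \lnot B))  //  \lnot D.
  branch 1 (add ((B \leftrightarrow B) \land (C \leftrightarrow \lnot B))):
    ((B \leftrightarrow B) \land (C \leftrightarrow \lnot B)): α-rule — add (B \leftrightarrow B), (C \leftrightarrow \lnot B).
    (B \leftrightarrow B): β-rule — branch into B, B  //  \lnot B, \lnot B.
      branch 1.1 (add B, B):
        (C \leftrightarrow \lnot B): β-rule — branch into C, \lnot B  //  \lnot C, \lnot \lnot B.
          branch 1.1.1 (add C, \lnot B):
            × closes — contains both B and \lnot B.
          branch 1.1.2 (add \lnot C, \lnot \lnot B):
            ○ open, literals {B=T, C=F, D=T}.
      branch 1.2 (add \lnot B, \lnot B):
        (C \leftrightarrow \lnot B): β-rule — branch into C, \lnot B  //  \lnot C, \lnot \lnot B.
          branch 1.2.1 (add C, \lnot B):
            ○ open, literals {B=F, C=T, D=T}.
          branch 1.2.2 (add \lnot C, \lnot \lnot B):
            × closes — contains both B and \lnot B.
  branch 2 (add \lnot D):
    × closes — contains both D and \lnot D.
3 branches closed, 2 open.
Each open branch fixes some atoms; the unmentioned ones are free. Counting distinct full assignments: branch {B=T, C=F, D=T} (A) contributes 2 new; branch {B=F, C=T, D=T} (A) contributes 2 new. Total: 4.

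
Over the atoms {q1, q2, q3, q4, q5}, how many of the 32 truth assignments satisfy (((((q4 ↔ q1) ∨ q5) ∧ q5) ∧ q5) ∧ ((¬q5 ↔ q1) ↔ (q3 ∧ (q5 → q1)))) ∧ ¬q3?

Initial set: {((((((q4 ↔ q1) ∨ q5) ∧ q5) ∧ q5) ∧ ((¬q5 ↔ q1) ↔ (q3 ∧ (q5 → q1)))) ∧ ¬q3)}.
((((((q4 ↔ q1) ∨ q5) ∧ q5) ∧ q5) ∧ ((¬q5 ↔ q1) ↔ (q3 ∧ (q5 → q1)))) ∧ ¬q3): α-rule — add (((((q4 ↔ q1) ∨ q5) ∧ q5) ∧ q5) ∧ ((¬q5 ↔ q1) ↔ (q3 ∧ (q5 → q1)))), ¬q3.
(((((q4 ↔ q1) ∨ q5) ∧ q5) ∧ q5) ∧ ((¬q5 ↔ q1) ↔ (q3 ∧ (q5 → q1)))): α-rule — add ((((q4 ↔ q1) ∨ q5) ∧ q5) ∧ q5), ((¬q5 ↔ q1) ↔ (q3 ∧ (q5 → q1))).
((((q4 ↔ q1) ∨ q5) ∧ q5) ∧ q5): α-rule — add (((q4 ↔ q1) ∨ q5) ∧ q5), q5.
(((q4 ↔ q1) ∨ q5) ∧ q5): α-rule — add ((q4 ↔ q1) ∨ q5), q5.
((¬q5 ↔ q1) ↔ (q3 ∧ (q5 → q1))): β-rule — branch into (¬q5 ↔ q1), (q3 ∧ (q5 → q1))  //  ¬(¬q5 ↔ q1), ¬(q3 ∧ (q5 → q1)).
  branch 1 (add (¬q5 ↔ q1), (q3 ∧ (q5 → q1))):
    (q3 ∧ (q5 → q1)): α-rule — add q3, (q5 → q1).
    × closes — contains both q3 and ¬q3.
  branch 2 (add ¬(¬q5 ↔ q1), ¬(q3 ∧ (q5 → q1))):
    ((q4 ↔ q1) ∨ q5): β-rule — branch into (q4 ↔ q1)  //  q5.
      branch 2.1 (add (q4 ↔ q1)):
        ¬(¬q5 ↔ q1): β-rule — branch into ¬q5, ¬q1  //  ¬¬q5, q1.
          branch 2.1.1 (add ¬q5, ¬q1):
            × closes — contains both q5 and ¬q5.
          branch 2.1.2 (add ¬¬q5, q1):
            ¬(q3 ∧ (q5 → q1)): β-rule — branch into ¬q3  //  ¬(q5 → q1).
              branch 2.1.2.1 (add ¬q3):
                (q4 ↔ q1): β-rule — branch into q4, q1  //  ¬q4, ¬q1.
                  branch 2.1.2.1.1 (add q4, q1):
                    ○ open, literals {q1=true, q3=false, q4=true, q5=true}.
                  branch 2.1.2.1.2 (add ¬q4, ¬q1):
                    × closes — contains both q1 and ¬q1.
              branch 2.1.2.2 (add ¬(q5 → q1)):
                ¬(q5 → q1): α-rule — add q5, ¬q1.
                × closes — contains both q1 and ¬q1.
      branch 2.2 (add q5):
        ¬(¬q5 ↔ q1): β-rule — branch into ¬q5, ¬q1  //  ¬¬q5, q1.
          branch 2.2.1 (add ¬q5, ¬q1):
            × closes — contains both q5 and ¬q5.
          branch 2.2.2 (add ¬¬q5, q1):
            ¬(q3 ∧ (q5 → q1)): β-rule — branch into ¬q3  //  ¬(q5 → q1).
              branch 2.2.2.1 (add ¬q3):
                ○ open, literals {q1=true, q3=false, q5=true}.
              branch 2.2.2.2 (add ¬(q5 → q1)):
                ¬(q5 → q1): α-rule — add q5, ¬q1.
                × closes — contains both q1 and ¬q1.
6 branches closed, 2 open.
Each open branch fixes some atoms; the unmentioned ones are free. Counting distinct full assignments: branch {q1=true, q3=false, q4=true, q5=true} (q2) contributes 2 new; branch {q1=true, q3=false, q5=true} (q2, q4) contributes 2 new. Total: 4.

4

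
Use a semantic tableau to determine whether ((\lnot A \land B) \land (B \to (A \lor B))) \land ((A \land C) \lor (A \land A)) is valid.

Assume the negation and expand:
Initial set: {\lnot (((\lnot A \land B) \land (B \to (A \lor B))) \land ((A \land C) \lor (A \land A)))}.
\lnot (((\lnot A \land B) \land (B \to (A \lor B))) \land ((A \land C) \lor (A \land A))): β-rule — branch into \lnot ((\lnot A \land B) \land (B \to (A \lor B)))  //  \lnot ((A \land C) \lor (A \land A)).
  branch 1 (add \lnot ((\lnot A \land B) \land (B \to (A \lor B)))):
    \lnot ((\lnot A \land B) \land (B \to (A \lor B))): β-rule — branch into \lnot (\lnot A \land B)  //  \lnot (B \to (A \lor B)).
      branch 1.1 (add \lnot (\lnot A \land B)):
        \lnot (\lnot A \land B): β-rule — branch into \lnot \lnot A  //  \lnot B.
          branch 1.1.1 (add \lnot \lnot A):
            ○ open, literals {A=true}.
          branch 1.1.2 (add \lnot B):
            ○ open, literals {B=false}.
      branch 1.2 (add \lnot (B \to (A \lor B))):
        \lnot (B \to (A \lor B)): α-rule — add B, \lnot (A \lor B).
        \lnot (A \lor B): α-rule — add \lnot A, \lnot B.
        × closes — contains both B and \lnot B.
  branch 2 (add \lnot ((A \land C) \lor (A \land A))):
    \lnot ((A \land C) \lor (A \land A)): α-rule — add \lnot (A \land C), \lnot (A \land A).
    \lnot (A \land C): β-rule — branch into \lnot A  //  \lnot C.
      branch 2.1 (add \lnot A):
        \lnot (A \land A): β-rule — branch into \lnot A  //  \lnot A.
          branch 2.1.1 (add \lnot A):
            ○ open, literals {A=false}.
          branch 2.1.2 (add \lnot A):
            ○ open, literals {A=false}.
      branch 2.2 (add \lnot C):
        \lnot (A \land A): β-rule — branch into \lnot A  //  \lnot A.
          branch 2.2.1 (add \lnot A):
            ○ open, literals {A=false, C=false}.
          branch 2.2.2 (add \lnot A):
            ○ open, literals {A=false, C=false}.
1 branch closed, 6 open.
An open branch gives a countermodel: A=true (unmentioned atoms arbitrary); under it the original formula is false.

Not valid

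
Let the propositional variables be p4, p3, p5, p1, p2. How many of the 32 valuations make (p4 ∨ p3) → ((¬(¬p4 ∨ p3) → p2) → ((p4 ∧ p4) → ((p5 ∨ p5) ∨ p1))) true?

29

Initial set: {T ((p4 ∨ p3) → ((¬(¬p4 ∨ p3) → p2) → ((p4 ∧ p4) → ((p5 ∨ p5) ∨ p1))))}.
T ((p4 ∨ p3) → ((¬(¬p4 ∨ p3) → p2) → ((p4 ∧ p4) → ((p5 ∨ p5) ∨ p1)))): β-rule — branch into F (p4 ∨ p3)  //  T ((¬(¬p4 ∨ p3) → p2) → ((p4 ∧ p4) → ((p5 ∨ p5) ∨ p1))).
  branch 1 (add F (p4 ∨ p3)):
    F (p4 ∨ p3): α-rule — add F p4, F p3.
    ○ open, literals {p3=F, p4=F}.
  branch 2 (add T ((¬(¬p4 ∨ p3) → p2) → ((p4 ∧ p4) → ((p5 ∨ p5) ∨ p1)))):
    T ((¬(¬p4 ∨ p3) → p2) → ((p4 ∧ p4) → ((p5 ∨ p5) ∨ p1))): β-rule — branch into F (¬(¬p4 ∨ p3) → p2)  //  T ((p4 ∧ p4) → ((p5 ∨ p5) ∨ p1)).
      branch 2.1 (add F (¬(¬p4 ∨ p3) → p2)):
        F (¬(¬p4 ∨ p3) → p2): α-rule — add T ¬(¬p4 ∨ p3), F p2.
        T ¬(¬p4 ∨ p3): α-rule — add F ¬p4, F p3.
        ○ open, literals {p2=F, p3=F, p4=T}.
      branch 2.2 (add T ((p4 ∧ p4) → ((p5 ∨ p5) ∨ p1))):
        T ((p4 ∧ p4) → ((p5 ∨ p5) ∨ p1)): β-rule — branch into F (p4 ∧ p4)  //  T ((p5 ∨ p5) ∨ p1).
          branch 2.2.1 (add F (p4 ∧ p4)):
            F (p4 ∧ p4): β-rule — branch into F p4  //  F p4.
              branch 2.2.1.1 (add F p4):
                ○ open, literals {p4=F}.
              branch 2.2.1.2 (add F p4):
                ○ open, literals {p4=F}.
          branch 2.2.2 (add T ((p5 ∨ p5) ∨ p1)):
            T ((p5 ∨ p5) ∨ p1): β-rule — branch into T (p5 ∨ p5)  //  T p1.
              branch 2.2.2.1 (add T (p5 ∨ p5)):
                T (p5 ∨ p5): β-rule — branch into T p5  //  T p5.
                  branch 2.2.2.1.1 (add T p5):
                    ○ open, literals {p5=T}.
                  branch 2.2.2.1.2 (add T p5):
                    ○ open, literals {p5=T}.
              branch 2.2.2.2 (add T p1):
                ○ open, literals {p1=T}.
0 branches closed, 7 open.
Each open branch fixes some atoms; the unmentioned ones are free. Counting distinct full assignments: branch {p3=F, p4=F} (p5, p1, p2) contributes 8 new; branch {p2=F, p3=F, p4=T} (p5, p1) contributes 4 new; branch {p4=F} (p3, p5, p1, p2) contributes 8 new; branch {p4=F} (p3, p5, p1, p2) contributes 0 new; branch {p5=T} (p4, p3, p1, p2) contributes 6 new; branch {p5=T} (p4, p3, p1, p2) contributes 0 new; branch {p1=T} (p4, p3, p5, p2) contributes 3 new. Total: 29.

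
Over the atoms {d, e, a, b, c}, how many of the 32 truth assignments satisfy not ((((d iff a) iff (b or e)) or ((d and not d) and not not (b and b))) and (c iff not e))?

Initial set: {not ((((d iff a) iff (b or e)) or ((d and not d) and not not (b and b))) and (c iff not e))}.
not ((((d iff a) iff (b or e)) or ((d and not d) and not not (b and b))) and (c iff not e)): β-rule — branch into not (((d iff a) iff (b or e)) or ((d and not d) and not not (b and b)))  //  not (c iff not e).
  branch 1 (add not (((d iff a) iff (b or e)) or ((d and not d) and not not (b and b)))):
    not (((d iff a) iff (b or e)) or ((d and not d) and not not (b and b))): α-rule — add not ((d iff a) iff (b or e)), not ((d and not d) and not not (b and b)).
    not ((d iff a) iff (b or e)): β-rule — branch into (d iff a), not (b or e)  //  not (d iff a), (b or e).
      branch 1.1 (add (d iff a), not (b or e)):
        not (b or e): α-rule — add not b, not e.
        not ((d and not d) and not not (b and b)): β-rule — branch into not (d and not d)  //  not not not (b and b).
          branch 1.1.1 (add not (d and not d)):
            (d iff a): β-rule — branch into d, a  //  not d, not a.
              branch 1.1.1.1 (add d, a):
                not (d and not d): β-rule — branch into not d  //  not not d.
                  branch 1.1.1.1.1 (add not d):
                    × closes — contains both d and not d.
                  branch 1.1.1.1.2 (add not not d):
                    ○ open, literals {a=T, b=F, d=T, e=F}.
              branch 1.1.1.2 (add not d, not a):
                not (d and not d): β-rule — branch into not d  //  not not d.
                  branch 1.1.1.2.1 (add not d):
                    ○ open, literals {a=F, b=F, d=F, e=F}.
                  branch 1.1.1.2.2 (add not not d):
                    × closes — contains both d and not d.
          branch 1.1.2 (add not not not (b and b)):
            not not not (b and b): drop double negation, giving not (b and b).
            (d iff a): β-rule — branch into d, a  //  not d, not a.
              branch 1.1.2.1 (add d, a):
                not (b and b): β-rule — branch into not b  //  not b.
                  branch 1.1.2.1.1 (add not b):
                    ○ open, literals {a=T, b=F, d=T, e=F}.
                  branch 1.1.2.1.2 (add not b):
                    ○ open, literals {a=T, b=F, d=T, e=F}.
              branch 1.1.2.2 (add not d, not a):
                not (b and b): β-rule — branch into not b  //  not b.
                  branch 1.1.2.2.1 (add not b):
                    ○ open, literals {a=F, b=F, d=F, e=F}.
                  branch 1.1.2.2.2 (add not b):
                    ○ open, literals {a=F, b=F, d=F, e=F}.
      branch 1.2 (add not (d iff a), (b or e)):
        not ((d and not d) and not not (b and b)): β-rule — branch into not (d and not d)  //  not not not (b and b).
          branch 1.2.1 (add not (d and not d)):
            not (d iff a): β-rule — branch into d, not a  //  not d, a.
              branch 1.2.1.1 (add d, not a):
                (b or e): β-rule — branch into b  //  e.
                  branch 1.2.1.1.1 (add b):
                    not (d and not d): β-rule — branch into not d  //  not not d.
                      branch 1.2.1.1.1.1 (add not d):
                        × closes — contains both d and not d.
                      branch 1.2.1.1.1.2 (add not not d):
                        ○ open, literals {a=F, b=T, d=T}.
                  branch 1.2.1.1.2 (add e):
                    not (d and not d): β-rule — branch into not d  //  not not d.
                      branch 1.2.1.1.2.1 (add not d):
                        × closes — contains both d and not d.
                      branch 1.2.1.1.2.2 (add not not d):
                        ○ open, literals {a=F, d=T, e=T}.
              branch 1.2.1.2 (add not d, a):
                (b or e): β-rule — branch into b  //  e.
                  branch 1.2.1.2.1 (add b):
                    not (d and not d): β-rule — branch into not d  //  not not d.
                      branch 1.2.1.2.1.1 (add not d):
                        ○ open, literals {a=T, b=T, d=F}.
                      branch 1.2.1.2.1.2 (add not not d):
                        × closes — contains both d and not d.
                  branch 1.2.1.2.2 (add e):
                    not (d and not d): β-rule — branch into not d  //  not not d.
                      branch 1.2.1.2.2.1 (add not d):
                        ○ open, literals {a=T, d=F, e=T}.
                      branch 1.2.1.2.2.2 (add not not d):
                        × closes — contains both d and not d.
          branch 1.2.2 (add not not not (b and b)):
            not not not (b and b): drop double negation, giving not (b and b).
            not (d iff a): β-rule — branch into d, not a  //  not d, a.
              branch 1.2.2.1 (add d, not a):
                (b or e): β-rule — branch into b  //  e.
                  branch 1.2.2.1.1 (add b):
                    not (b and b): β-rule — branch into not b  //  not b.
                      branch 1.2.2.1.1.1 (add not b):
                        × closes — contains both b and not b.
                      branch 1.2.2.1.1.2 (add not b):
                        × closes — contains both b and not b.
                  branch 1.2.2.1.2 (add e):
                    not (b and b): β-rule — branch into not b  //  not b.
                      branch 1.2.2.1.2.1 (add not b):
                        ○ open, literals {a=F, b=F, d=T, e=T}.
                      branch 1.2.2.1.2.2 (add not b):
                        ○ open, literals {a=F, b=F, d=T, e=T}.
              branch 1.2.2.2 (add not d, a):
                (b or e): β-rule — branch into b  //  e.
                  branch 1.2.2.2.1 (add b):
                    not (b and b): β-rule — branch into not b  //  not b.
                      branch 1.2.2.2.1.1 (add not b):
                        × closes — contains both b and not b.
                      branch 1.2.2.2.1.2 (add not b):
                        × closes — contains both b and not b.
                  branch 1.2.2.2.2 (add e):
                    not (b and b): β-rule — branch into not b  //  not b.
                      branch 1.2.2.2.2.1 (add not b):
                        ○ open, literals {a=T, b=F, d=F, e=T}.
                      branch 1.2.2.2.2.2 (add not b):
                        ○ open, literals {a=T, b=F, d=F, e=T}.
  branch 2 (add not (c iff not e)):
    not (c iff not e): β-rule — branch into c, not not e  //  not c, not e.
      branch 2.1 (add c, not not e):
        ○ open, literals {c=T, e=T}.
      branch 2.2 (add not c, not e):
        ○ open, literals {c=F, e=F}.
10 branches closed, 16 open.
Each open branch fixes some atoms; the unmentioned ones are free. Counting distinct full assignments: branch {a=T, b=F, d=T, e=F} (c) contributes 2 new; branch {a=F, b=F, d=F, e=F} (c) contributes 2 new; branch {a=T, b=F, d=T, e=F} (c) contributes 0 new; branch {a=T, b=F, d=T, e=F} (c) contributes 0 new; branch {a=F, b=F, d=F, e=F} (c) contributes 0 new; branch {a=F, b=F, d=F, e=F} (c) contributes 0 new; branch {a=F, b=T, d=T} (e, c) contributes 4 new; branch {a=F, d=T, e=T} (b, c) contributes 2 new; branch {a=T, b=T, d=F} (e, c) contributes 4 new; branch {a=T, d=F, e=T} (b, c) contributes 2 new; branch {a=F, b=F, d=T, e=T} (c) contributes 0 new; branch {a=F, b=F, d=T, e=T} (c) contributes 0 new; branch {a=T, b=F, d=F, e=T} (c) contributes 0 new; branch {a=T, b=F, d=F, e=T} (c) contributes 0 new; branch {c=T, e=T} (d, a, b) contributes 4 new; branch {c=F, e=F} (d, a, b) contributes 4 new. Total: 24.

24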